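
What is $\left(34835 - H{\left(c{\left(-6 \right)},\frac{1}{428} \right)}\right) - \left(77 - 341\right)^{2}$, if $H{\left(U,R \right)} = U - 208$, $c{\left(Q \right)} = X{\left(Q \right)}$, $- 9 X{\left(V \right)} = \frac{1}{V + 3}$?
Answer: $- \frac{935632}{27} \approx -34653.0$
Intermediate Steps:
$X{\left(V \right)} = - \frac{1}{9 \left(3 + V\right)}$ ($X{\left(V \right)} = - \frac{1}{9 \left(V + 3\right)} = - \frac{1}{9 \left(3 + V\right)}$)
$c{\left(Q \right)} = - \frac{1}{27 + 9 Q}$
$H{\left(U,R \right)} = -208 + U$ ($H{\left(U,R \right)} = U - 208 = -208 + U$)
$\left(34835 - H{\left(c{\left(-6 \right)},\frac{1}{428} \right)}\right) - \left(77 - 341\right)^{2} = \left(34835 - \left(-208 - \frac{1}{27 + 9 \left(-6\right)}\right)\right) - \left(77 - 341\right)^{2} = \left(34835 - \left(-208 - \frac{1}{27 - 54}\right)\right) - \left(-264\right)^{2} = \left(34835 - \left(-208 - \frac{1}{-27}\right)\right) - 69696 = \left(34835 - \left(-208 - - \frac{1}{27}\right)\right) - 69696 = \left(34835 - \left(-208 + \frac{1}{27}\right)\right) - 69696 = \left(34835 - - \frac{5615}{27}\right) - 69696 = \left(34835 + \frac{5615}{27}\right) - 69696 = \frac{946160}{27} - 69696 = - \frac{935632}{27}$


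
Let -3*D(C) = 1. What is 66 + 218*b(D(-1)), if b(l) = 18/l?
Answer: -11706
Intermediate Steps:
D(C) = -1/3 (D(C) = -1/3*1 = -1/3)
66 + 218*b(D(-1)) = 66 + 218*(18/(-1/3)) = 66 + 218*(18*(-3)) = 66 + 218*(-54) = 66 - 11772 = -11706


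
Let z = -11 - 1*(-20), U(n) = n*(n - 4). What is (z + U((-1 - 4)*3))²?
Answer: 86436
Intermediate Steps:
U(n) = n*(-4 + n)
z = 9 (z = -11 + 20 = 9)
(z + U((-1 - 4)*3))² = (9 + ((-1 - 4)*3)*(-4 + (-1 - 4)*3))² = (9 + (-5*3)*(-4 - 5*3))² = (9 - 15*(-4 - 15))² = (9 - 15*(-19))² = (9 + 285)² = 294² = 86436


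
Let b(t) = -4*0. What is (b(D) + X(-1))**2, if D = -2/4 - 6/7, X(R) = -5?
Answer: 25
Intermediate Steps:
D = -19/14 (D = -2*1/4 - 6*1/7 = -1/2 - 6/7 = -19/14 ≈ -1.3571)
b(t) = 0
(b(D) + X(-1))**2 = (0 - 5)**2 = (-5)**2 = 25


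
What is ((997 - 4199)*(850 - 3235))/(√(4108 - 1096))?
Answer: 1272795*√753/251 ≈ 1.3915e+5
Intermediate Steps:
((997 - 4199)*(850 - 3235))/(√(4108 - 1096)) = (-3202*(-2385))/(√3012) = 7636770/((2*√753)) = 7636770*(√753/1506) = 1272795*√753/251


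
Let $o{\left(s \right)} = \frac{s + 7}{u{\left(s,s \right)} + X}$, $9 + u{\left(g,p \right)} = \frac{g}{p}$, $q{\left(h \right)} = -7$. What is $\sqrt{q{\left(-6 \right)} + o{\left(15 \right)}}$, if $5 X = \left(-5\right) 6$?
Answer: $\frac{2 i \sqrt{105}}{7} \approx 2.9277 i$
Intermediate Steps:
$X = -6$ ($X = \frac{\left(-5\right) 6}{5} = \frac{1}{5} \left(-30\right) = -6$)
$u{\left(g,p \right)} = -9 + \frac{g}{p}$
$o{\left(s \right)} = - \frac{1}{2} - \frac{s}{14}$ ($o{\left(s \right)} = \frac{s + 7}{\left(-9 + \frac{s}{s}\right) - 6} = \frac{7 + s}{\left(-9 + 1\right) - 6} = \frac{7 + s}{-8 - 6} = \frac{7 + s}{-14} = \left(7 + s\right) \left(- \frac{1}{14}\right) = - \frac{1}{2} - \frac{s}{14}$)
$\sqrt{q{\left(-6 \right)} + o{\left(15 \right)}} = \sqrt{-7 - \frac{11}{7}} = \sqrt{- \frac{60}{7}} = \frac{2 i \sqrt{105}}{7}$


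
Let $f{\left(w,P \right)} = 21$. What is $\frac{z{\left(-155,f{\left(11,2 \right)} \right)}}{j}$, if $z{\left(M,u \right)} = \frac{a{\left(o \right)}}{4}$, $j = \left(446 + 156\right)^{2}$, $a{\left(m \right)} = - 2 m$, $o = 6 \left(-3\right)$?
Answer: $\frac{9}{362404} \approx 2.4834 \cdot 10^{-5}$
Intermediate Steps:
$o = -18$
$j = 362404$ ($j = 602^{2} = 362404$)
$z{\left(M,u \right)} = 9$ ($z{\left(M,u \right)} = \frac{\left(-2\right) \left(-18\right)}{4} = \frac{1}{4} \cdot 36 = 9$)
$\frac{z{\left(-155,f{\left(11,2 \right)} \right)}}{j} = \frac{9}{362404}$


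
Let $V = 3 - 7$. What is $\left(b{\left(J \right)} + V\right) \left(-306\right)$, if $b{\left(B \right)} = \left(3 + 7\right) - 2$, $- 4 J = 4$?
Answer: $-1224$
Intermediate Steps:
$J = -1$ ($J = \left(- \frac{1}{4}\right) 4 = -1$)
$b{\left(B \right)} = 8$ ($b{\left(B \right)} = 10 - 2 = 8$)
$V = -4$ ($V = 3 - 7 = -4$)
$\left(b{\left(J \right)} + V\right) \left(-306\right) = \left(8 - 4\right) \left(-306\right) = 4 \left(-306\right) = -1224$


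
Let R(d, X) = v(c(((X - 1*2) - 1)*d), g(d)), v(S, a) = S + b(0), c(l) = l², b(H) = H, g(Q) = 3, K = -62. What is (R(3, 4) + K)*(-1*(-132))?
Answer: -6996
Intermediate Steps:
v(S, a) = S (v(S, a) = S + 0 = S)
R(d, X) = d²*(-3 + X)² (R(d, X) = (((X - 1*2) - 1)*d)² = (((X - 2) - 1)*d)² = (((-2 + X) - 1)*d)² = ((-3 + X)*d)² = (d*(-3 + X))² = d²*(-3 + X)²)
(R(3, 4) + K)*(-1*(-132)) = (3²*(-3 + 4)² - 62)*(-1*(-132)) = (9*1² - 62)*132 = (9*1 - 62)*132 = (9 - 62)*132 = -53*132 = -6996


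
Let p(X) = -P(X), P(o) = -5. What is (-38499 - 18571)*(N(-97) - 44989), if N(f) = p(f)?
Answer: 2567236880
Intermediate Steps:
p(X) = 5 (p(X) = -1*(-5) = 5)
N(f) = 5
(-38499 - 18571)*(N(-97) - 44989) = (-38499 - 18571)*(5 - 44989) = -57070*(-44984) = 2567236880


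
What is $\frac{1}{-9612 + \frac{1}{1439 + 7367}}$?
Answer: $- \frac{8806}{84643271} \approx -0.00010404$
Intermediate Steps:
$\frac{1}{-9612 + \frac{1}{1439 + 7367}} = \frac{1}{-9612 + \frac{1}{8806}} = \frac{1}{- \frac{84643271}{8806}} = - \frac{8806}{84643271}$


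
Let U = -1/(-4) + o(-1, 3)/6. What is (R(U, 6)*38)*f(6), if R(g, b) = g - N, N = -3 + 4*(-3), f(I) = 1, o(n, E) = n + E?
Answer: 3553/6 ≈ 592.17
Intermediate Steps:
o(n, E) = E + n
U = 7/12 (U = -1/(-4) + (3 - 1)/6 = -1*(-¼) + 2*(⅙) = ¼ + ⅓ = 7/12 ≈ 0.58333)
N = -15 (N = -3 - 12 = -15)
R(g, b) = 15 + g (R(g, b) = g - 1*(-15) = g + 15 = 15 + g)
(R(U, 6)*38)*f(6) = ((15 + 7/12)*38)*1 = ((187/12)*38)*1 = (3553/6)*1 = 3553/6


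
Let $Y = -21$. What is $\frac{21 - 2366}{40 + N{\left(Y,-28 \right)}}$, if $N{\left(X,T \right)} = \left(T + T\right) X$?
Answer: $- \frac{2345}{1216} \approx -1.9285$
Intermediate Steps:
$N{\left(X,T \right)} = 2 T X$
$\frac{21 - 2366}{40 + N{\left(Y,-28 \right)}} = \frac{21 - 2366}{40 + 2 \left(-28\right) \left(-21\right)} = - \frac{2345}{40 + 1176} = - \frac{2345}{1216}$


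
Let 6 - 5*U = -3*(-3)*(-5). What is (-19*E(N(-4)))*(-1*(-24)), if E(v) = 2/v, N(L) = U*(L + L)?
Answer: 190/17 ≈ 11.176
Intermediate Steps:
U = 51/5 (U = 6/5 - (-3*(-3))*(-5)/5 = 6/5 - (-1*(-9))*(-5)/5 = 6/5 - 9*(-5)/5 = 6/5 - ⅕*(-45) = 6/5 + 9 = 51/5 ≈ 10.200)
N(L) = 102*L/5 (N(L) = 51*(L + L)/5 = 51*(2*L)/5 = 102*L/5)
(-19*E(N(-4)))*(-1*(-24)) = (-38/((102/5)*(-4)))*(-1*(-24)) = -38/(-408/5)*24 = -38*(-5)/408*24 = -19*(-5/204)*24 = (95/204)*24 = 190/17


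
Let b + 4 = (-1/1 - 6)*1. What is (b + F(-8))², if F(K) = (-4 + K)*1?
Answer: 529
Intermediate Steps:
b = -11 (b = -4 + (-1/1 - 6)*1 = -4 + (-1*1 - 6)*1 = -4 + (-1 - 6)*1 = -4 - 7*1 = -4 - 7 = -11)
F(K) = -4 + K
(b + F(-8))² = (-11 + (-4 - 8))² = (-11 - 12)² = (-23)² = 529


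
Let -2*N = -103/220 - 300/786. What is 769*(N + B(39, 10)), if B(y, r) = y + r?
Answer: 2190767957/57640 ≈ 38008.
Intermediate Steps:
B(y, r) = r + y
N = 24493/57640 (N = -(-103/220 - 300/786)/2 = -(-103*1/220 - 300*1/786)/2 = -(-103/220 - 50/131)/2 = -1/2*(-24493/28820) = 24493/57640 ≈ 0.42493)
769*(N + B(39, 10)) = 769*(24493/57640 + (10 + 39)) = 769*(24493/57640 + 49) = 769*(2848853/57640) = 2190767957/57640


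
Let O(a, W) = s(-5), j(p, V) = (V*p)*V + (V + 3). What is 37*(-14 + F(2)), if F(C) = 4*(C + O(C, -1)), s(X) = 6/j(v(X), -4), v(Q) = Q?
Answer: -6290/27 ≈ -232.96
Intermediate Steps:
j(p, V) = 3 + V + p*V**2 (j(p, V) = p*V**2 + (3 + V) = 3 + V + p*V**2)
s(X) = 6/(-1 + 16*X) (s(X) = 6/(3 - 4 + X*(-4)**2) = 6/(3 - 4 + X*16) = 6/(3 - 4 + 16*X) = 6/(-1 + 16*X))
O(a, W) = -2/27 (O(a, W) = 6/(-1 + 16*(-5)) = 6/(-1 - 80) = 6/(-81) = 6*(-1/81) = -2/27)
F(C) = -8/27 + 4*C (F(C) = 4*(C - 2/27) = 4*(-2/27 + C) = -8/27 + 4*C)
37*(-14 + F(2)) = 37*(-14 + (-8/27 + 4*2)) = 37*(-14 + (-8/27 + 8)) = 37*(-14 + 208/27) = 37*(-170/27) = -6290/27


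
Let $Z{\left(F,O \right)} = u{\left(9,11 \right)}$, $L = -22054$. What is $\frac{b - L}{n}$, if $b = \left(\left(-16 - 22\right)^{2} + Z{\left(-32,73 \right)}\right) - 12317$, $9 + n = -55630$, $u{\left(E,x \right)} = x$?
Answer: $- \frac{11192}{55639} \approx -0.20115$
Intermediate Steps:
$Z{\left(F,O \right)} = 11$
$n = -55639$ ($n = -9 - 55630 = -55639$)
$b = -10862$ ($b = \left(\left(-16 - 22\right)^{2} + 11\right) - 12317 = \left(\left(-38\right)^{2} + 11\right) - 12317 = \left(1444 + 11\right) - 12317 = 1455 - 12317 = -10862$)
$\frac{b - L}{n} = \frac{-10862 - -22054}{-55639} = \left(-10862 + 22054\right) \left(- \frac{1}{55639}\right) = 11192 \left(- \frac{1}{55639}\right) = - \frac{11192}{55639}$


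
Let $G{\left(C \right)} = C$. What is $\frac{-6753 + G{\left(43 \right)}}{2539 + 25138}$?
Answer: $- \frac{6710}{27677} \approx -0.24244$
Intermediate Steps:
$\frac{-6753 + G{\left(43 \right)}}{2539 + 25138} = \frac{-6753 + 43}{2539 + 25138} = - \frac{6710}{27677}$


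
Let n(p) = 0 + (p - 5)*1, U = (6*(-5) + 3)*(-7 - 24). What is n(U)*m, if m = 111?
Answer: 92352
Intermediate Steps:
U = 837 (U = (-30 + 3)*(-31) = -27*(-31) = 837)
n(p) = -5 + p (n(p) = 0 + (-5 + p)*1 = 0 + (-5 + p) = -5 + p)
n(U)*m = (-5 + 837)*111 = 832*111 = 92352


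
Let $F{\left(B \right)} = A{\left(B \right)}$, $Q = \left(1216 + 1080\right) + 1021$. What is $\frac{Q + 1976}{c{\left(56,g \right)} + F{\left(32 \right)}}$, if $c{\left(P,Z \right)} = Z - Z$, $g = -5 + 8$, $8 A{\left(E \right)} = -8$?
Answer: $-5293$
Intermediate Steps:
$Q = 3317$ ($Q = 2296 + 1021 = 3317$)
$A{\left(E \right)} = -1$ ($A{\left(E \right)} = \frac{1}{8} \left(-8\right) = -1$)
$g = 3$
$c{\left(P,Z \right)} = 0$
$F{\left(B \right)} = -1$
$\frac{Q + 1976}{c{\left(56,g \right)} + F{\left(32 \right)}} = \frac{3317 + 1976}{0 - 1} = \frac{5293}{-1} = 5293 \left(-1\right) = -5293$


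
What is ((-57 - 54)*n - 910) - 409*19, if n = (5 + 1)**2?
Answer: -12677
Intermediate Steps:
n = 36 (n = 6**2 = 36)
((-57 - 54)*n - 910) - 409*19 = ((-57 - 54)*36 - 910) - 409*19 = (-111*36 - 910) - 7771 = (-3996 - 910) - 7771 = -4906 - 7771 = -12677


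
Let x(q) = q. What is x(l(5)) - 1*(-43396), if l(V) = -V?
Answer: 43391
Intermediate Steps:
x(l(5)) - 1*(-43396) = -1*5 - 1*(-43396) = -5 + 43396 = 43391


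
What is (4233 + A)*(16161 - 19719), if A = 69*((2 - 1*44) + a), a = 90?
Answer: -26845110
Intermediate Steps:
A = 3312 (A = 69*((2 - 1*44) + 90) = 69*((2 - 44) + 90) = 69*(-42 + 90) = 69*48 = 3312)
(4233 + A)*(16161 - 19719) = (4233 + 3312)*(16161 - 19719) = 7545*(-3558) = -26845110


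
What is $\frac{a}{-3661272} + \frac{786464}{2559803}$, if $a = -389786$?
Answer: $\frac{1938616997183}{4686067524708} \approx 0.4137$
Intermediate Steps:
$\frac{a}{-3661272} + \frac{786464}{2559803} = - \frac{389786}{-3661272} + \frac{786464}{2559803} = \left(-389786\right) \left(- \frac{1}{3661272}\right) + 786464 \cdot \frac{1}{2559803} = \frac{194893}{1830636} + \frac{786464}{2559803} = \frac{1938616997183}{4686067524708}$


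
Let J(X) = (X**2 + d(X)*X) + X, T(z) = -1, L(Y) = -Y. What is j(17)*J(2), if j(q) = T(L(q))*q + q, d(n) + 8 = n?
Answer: 0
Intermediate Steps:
d(n) = -8 + n
J(X) = X + X**2 + X*(-8 + X) (J(X) = (X**2 + (-8 + X)*X) + X = (X**2 + X*(-8 + X)) + X = X + X**2 + X*(-8 + X))
j(q) = 0 (j(q) = -q + q = 0)
j(17)*J(2) = 0*(2*(-7 + 2*2)) = 0*(2*(-7 + 4)) = 0*(2*(-3)) = 0*(-6) = 0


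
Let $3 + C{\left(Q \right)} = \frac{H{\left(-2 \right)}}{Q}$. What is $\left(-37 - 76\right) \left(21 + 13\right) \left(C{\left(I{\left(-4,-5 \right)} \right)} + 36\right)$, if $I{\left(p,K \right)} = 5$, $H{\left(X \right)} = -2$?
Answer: $- \frac{626246}{5} \approx -1.2525 \cdot 10^{5}$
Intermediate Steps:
$C{\left(Q \right)} = -3 - \frac{2}{Q}$
$\left(-37 - 76\right) \left(21 + 13\right) \left(C{\left(I{\left(-4,-5 \right)} \right)} + 36\right) = \left(-37 - 76\right) \left(21 + 13\right) \left(\left(-3 - \frac{2}{5}\right) + 36\right) = \left(-113\right) 34 \left(\left(-3 - \frac{2}{5}\right) + 36\right) = - 3842 \left(\left(-3 - \frac{2}{5}\right) + 36\right) = - 3842 \left(- \frac{17}{5} + 36\right) = \left(-3842\right) \frac{163}{5} = - \frac{626246}{5}$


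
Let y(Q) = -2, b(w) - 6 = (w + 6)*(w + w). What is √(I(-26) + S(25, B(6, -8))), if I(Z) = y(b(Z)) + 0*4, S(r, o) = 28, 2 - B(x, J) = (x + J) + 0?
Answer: √26 ≈ 5.0990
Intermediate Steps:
B(x, J) = 2 - J - x (B(x, J) = 2 - ((x + J) + 0) = 2 - ((J + x) + 0) = 2 - (J + x) = 2 + (-J - x) = 2 - J - x)
b(w) = 6 + 2*w*(6 + w) (b(w) = 6 + (w + 6)*(w + w) = 6 + (6 + w)*(2*w) = 6 + 2*w*(6 + w))
I(Z) = -2 (I(Z) = -2 + 0*4 = -2 + 0 = -2)
√(I(-26) + S(25, B(6, -8))) = √(-2 + 28) = √26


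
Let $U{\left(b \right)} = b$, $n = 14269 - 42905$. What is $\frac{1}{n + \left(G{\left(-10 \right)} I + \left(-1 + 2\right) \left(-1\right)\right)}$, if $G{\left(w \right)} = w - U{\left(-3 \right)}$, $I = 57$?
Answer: $- \frac{1}{29036} \approx -3.444 \cdot 10^{-5}$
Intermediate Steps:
$n = -28636$
$G{\left(w \right)} = 3 + w$ ($G{\left(w \right)} = w - -3 = w + 3 = 3 + w$)
$\frac{1}{n + \left(G{\left(-10 \right)} I + \left(-1 + 2\right) \left(-1\right)\right)} = \frac{1}{-28636 + \left(\left(3 - 10\right) 57 + \left(-1 + 2\right) \left(-1\right)\right)} = \frac{1}{-28636 + \left(\left(-7\right) 57 + 1 \left(-1\right)\right)} = \frac{1}{-28636 - 400} = \frac{1}{-29036} = - \frac{1}{29036}$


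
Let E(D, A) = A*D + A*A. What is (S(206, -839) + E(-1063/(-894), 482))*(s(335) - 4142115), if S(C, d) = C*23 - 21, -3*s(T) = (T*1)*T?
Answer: -1331765530080700/1341 ≈ -9.9311e+11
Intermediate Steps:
E(D, A) = A² + A*D (E(D, A) = A*D + A² = A² + A*D)
s(T) = -T²/3 (s(T) = -T*1*T/3 = -T*T/3 = -T²/3)
S(C, d) = -21 + 23*C (S(C, d) = 23*C - 21 = -21 + 23*C)
(S(206, -839) + E(-1063/(-894), 482))*(s(335) - 4142115) = ((-21 + 23*206) + 482*(482 - 1063/(-894)))*(-⅓*335² - 4142115) = ((-21 + 4738) + 482*(482 - 1063*(-1/894)))*(-⅓*112225 - 4142115) = (4717 + 482*(482 + 1063/894))*(-112225/3 - 4142115) = (4717 + 482*(431971/894))*(-12538570/3) = (4717 + 104105011/447)*(-12538570/3) = (106213510/447)*(-12538570/3) = -1331765530080700/1341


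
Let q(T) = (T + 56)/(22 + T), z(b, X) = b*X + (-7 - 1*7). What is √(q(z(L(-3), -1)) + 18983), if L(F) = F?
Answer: √2297438/11 ≈ 137.79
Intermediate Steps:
z(b, X) = -14 + X*b (z(b, X) = X*b + (-7 - 7) = X*b - 14 = -14 + X*b)
q(T) = (56 + T)/(22 + T)
√(q(z(L(-3), -1)) + 18983) = √((56 + (-14 - 1*(-3)))/(22 + (-14 - 1*(-3))) + 18983) = √((56 + (-14 + 3))/(22 + (-14 + 3)) + 18983) = √((56 - 11)/(22 - 11) + 18983) = √(45/11 + 18983) = √(208858/11) = √2297438/11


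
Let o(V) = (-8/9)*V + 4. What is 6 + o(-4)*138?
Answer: 3146/3 ≈ 1048.7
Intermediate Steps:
o(V) = 4 - 8*V/9 (o(V) = (-8*1/9)*V + 4 = -8*V/9 + 4 = 4 - 8*V/9)
6 + o(-4)*138 = 6 + (4 - 8/9*(-4))*138 = 6 + (4 + 32/9)*138 = 6 + (68/9)*138 = 6 + 3128/3 = 3146/3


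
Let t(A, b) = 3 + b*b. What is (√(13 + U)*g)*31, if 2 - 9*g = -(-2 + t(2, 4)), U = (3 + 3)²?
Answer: 4123/9 ≈ 458.11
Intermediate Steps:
U = 36 (U = 6² = 36)
t(A, b) = 3 + b²
g = 19/9 (g = 2/9 - (-1)*(-2 + (3 + 4²))/9 = 2/9 - (-1)*(-2 + (3 + 16))/9 = 2/9 - (-1)*(-2 + 19)/9 = 2/9 - (-1)*17/9 = 2/9 - ⅑*(-17) = 2/9 + 17/9 = 19/9 ≈ 2.1111)
(√(13 + U)*g)*31 = (√(13 + 36)*(19/9))*31 = (√49*(19/9))*31 = (7*(19/9))*31 = (133/9)*31 = 4123/9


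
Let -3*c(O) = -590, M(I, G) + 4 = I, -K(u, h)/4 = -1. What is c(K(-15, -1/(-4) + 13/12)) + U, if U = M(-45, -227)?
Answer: 443/3 ≈ 147.67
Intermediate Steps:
K(u, h) = 4 (K(u, h) = -4*(-1) = 4)
M(I, G) = -4 + I
c(O) = 590/3 (c(O) = -⅓*(-590) = 590/3)
U = -49 (U = -4 - 45 = -49)
c(K(-15, -1/(-4) + 13/12)) + U = 590/3 - 49 = 443/3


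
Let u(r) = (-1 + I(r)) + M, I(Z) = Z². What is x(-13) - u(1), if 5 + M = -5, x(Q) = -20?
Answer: -10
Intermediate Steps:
M = -10 (M = -5 - 5 = -10)
u(r) = -11 + r² (u(r) = (-1 + r²) - 10 = -11 + r²)
x(-13) - u(1) = -20 - (-11 + 1²) = -20 - (-11 + 1) = -20 - 1*(-10) = -20 + 10 = -10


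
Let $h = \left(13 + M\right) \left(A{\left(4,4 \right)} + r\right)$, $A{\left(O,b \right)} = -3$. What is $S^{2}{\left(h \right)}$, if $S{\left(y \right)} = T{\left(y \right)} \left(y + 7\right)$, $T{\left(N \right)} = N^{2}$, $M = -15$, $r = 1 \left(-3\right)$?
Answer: $7485696$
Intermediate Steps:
$r = -3$
$h = 12$ ($h = \left(13 - 15\right) \left(-3 - 3\right) = \left(-2\right) \left(-6\right) = 12$)
$S{\left(y \right)} = y^{2} \left(7 + y\right)$ ($S{\left(y \right)} = y^{2} \left(y + 7\right) = y^{2} \left(7 + y\right)$)
$S^{2}{\left(h \right)} = \left(12^{2} \left(7 + 12\right)\right)^{2} = \left(144 \cdot 19\right)^{2} = 2736^{2} = 7485696$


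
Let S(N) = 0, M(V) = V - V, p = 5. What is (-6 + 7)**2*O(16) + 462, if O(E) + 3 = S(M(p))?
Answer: 459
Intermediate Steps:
M(V) = 0
O(E) = -3 (O(E) = -3 + 0 = -3)
(-6 + 7)**2*O(16) + 462 = (-6 + 7)**2*(-3) + 462 = 1**2*(-3) + 462 = 1*(-3) + 462 = -3 + 462 = 459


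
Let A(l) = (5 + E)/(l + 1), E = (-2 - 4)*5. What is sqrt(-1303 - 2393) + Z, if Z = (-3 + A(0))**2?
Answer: 784 + 4*I*sqrt(231) ≈ 784.0 + 60.795*I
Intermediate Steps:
E = -30 (E = -6*5 = -30)
A(l) = -25/(1 + l) (A(l) = (5 - 30)/(l + 1) = -25/(1 + l))
Z = 784 (Z = (-3 - 25/(1 + 0))**2 = (-3 - 25/1)**2 = (-3 - 25*1)**2 = (-3 - 25)**2 = (-28)**2 = 784)
sqrt(-1303 - 2393) + Z = sqrt(-1303 - 2393) + 784 = sqrt(-3696) + 784 = 4*I*sqrt(231) + 784 = 784 + 4*I*sqrt(231)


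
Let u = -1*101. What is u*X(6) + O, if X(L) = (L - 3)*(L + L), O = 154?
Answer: -3482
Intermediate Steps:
u = -101
X(L) = 2*L*(-3 + L) (X(L) = (-3 + L)*(2*L) = 2*L*(-3 + L))
u*X(6) + O = -202*6*(-3 + 6) + 154 = -202*6*3 + 154 = -101*36 + 154 = -3636 + 154 = -3482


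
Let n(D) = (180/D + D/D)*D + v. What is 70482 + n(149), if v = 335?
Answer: 71146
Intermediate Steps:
n(D) = 335 + D*(1 + 180/D) (n(D) = (180/D + D/D)*D + 335 = (180/D + 1)*D + 335 = (1 + 180/D)*D + 335 = D*(1 + 180/D) + 335 = 335 + D*(1 + 180/D))
70482 + n(149) = 70482 + (515 + 149) = 70482 + 664 = 71146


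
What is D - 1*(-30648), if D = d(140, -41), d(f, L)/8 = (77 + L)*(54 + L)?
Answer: 34392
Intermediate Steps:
d(f, L) = 8*(54 + L)*(77 + L) (d(f, L) = 8*((77 + L)*(54 + L)) = 8*((54 + L)*(77 + L)) = 8*(54 + L)*(77 + L))
D = 3744 (D = 33264 + 8*(-41)² + 1048*(-41) = 33264 + 8*1681 - 42968 = 33264 + 13448 - 42968 = 3744)
D - 1*(-30648) = 3744 - 1*(-30648) = 3744 + 30648 = 34392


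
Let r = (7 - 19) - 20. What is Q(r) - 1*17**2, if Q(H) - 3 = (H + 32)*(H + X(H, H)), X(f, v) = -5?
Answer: -286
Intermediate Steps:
r = -32 (r = -12 - 20 = -32)
Q(H) = 3 + (-5 + H)*(32 + H) (Q(H) = 3 + (H + 32)*(H - 5) = 3 + (32 + H)*(-5 + H) = 3 + (-5 + H)*(32 + H))
Q(r) - 1*17**2 = (-157 + (-32)**2 + 27*(-32)) - 1*17**2 = (-157 + 1024 - 864) - 1*289 = 3 - 289 = -286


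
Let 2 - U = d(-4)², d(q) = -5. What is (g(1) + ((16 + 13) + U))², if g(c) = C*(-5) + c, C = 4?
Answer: 169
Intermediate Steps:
g(c) = -20 + c (g(c) = 4*(-5) + c = -20 + c)
U = -23 (U = 2 - 1*(-5)² = 2 - 1*25 = 2 - 25 = -23)
(g(1) + ((16 + 13) + U))² = ((-20 + 1) + ((16 + 13) - 23))² = (-19 + (29 - 23))² = (-19 + 6)² = (-13)² = 169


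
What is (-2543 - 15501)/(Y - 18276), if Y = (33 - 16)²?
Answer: 18044/17987 ≈ 1.0032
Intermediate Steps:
Y = 289 (Y = 17² = 289)
(-2543 - 15501)/(Y - 18276) = (-2543 - 15501)/(289 - 18276) = -18044/(-17987) = -18044*(-1/17987) = 18044/17987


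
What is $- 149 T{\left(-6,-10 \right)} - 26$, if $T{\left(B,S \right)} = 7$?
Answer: $-1069$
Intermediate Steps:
$- 149 T{\left(-6,-10 \right)} - 26 = \left(-149\right) 7 - 26 = -1043 - 26 = -1069$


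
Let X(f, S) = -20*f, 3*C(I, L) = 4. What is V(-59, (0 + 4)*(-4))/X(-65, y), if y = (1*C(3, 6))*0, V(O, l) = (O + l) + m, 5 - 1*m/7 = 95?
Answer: -141/260 ≈ -0.54231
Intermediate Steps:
m = -630 (m = 35 - 7*95 = 35 - 665 = -630)
C(I, L) = 4/3 (C(I, L) = (1/3)*4 = 4/3)
V(O, l) = -630 + O + l (V(O, l) = (O + l) - 630 = -630 + O + l)
y = 0 (y = (1*(4/3))*0 = (4/3)*0 = 0)
V(-59, (0 + 4)*(-4))/X(-65, y) = (-630 - 59 + (0 + 4)*(-4))/((-20*(-65))) = (-630 - 59 + 4*(-4))/1300 = (-630 - 59 - 16)*(1/1300) = -705*1/1300 = -141/260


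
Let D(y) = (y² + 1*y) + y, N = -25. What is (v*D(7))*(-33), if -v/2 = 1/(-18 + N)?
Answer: -4158/43 ≈ -96.698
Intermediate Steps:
D(y) = y² + 2*y (D(y) = (y² + y) + y = (y + y²) + y = y² + 2*y)
v = 2/43 (v = -2/(-18 - 25) = -2/(-43) = -2*(-1/43) = 2/43 ≈ 0.046512)
(v*D(7))*(-33) = (2*(7*(2 + 7))/43)*(-33) = (2*(7*9)/43)*(-33) = ((2/43)*63)*(-33) = (126/43)*(-33) = -4158/43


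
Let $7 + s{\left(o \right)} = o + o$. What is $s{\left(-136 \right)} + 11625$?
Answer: $11346$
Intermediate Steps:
$s{\left(o \right)} = -7 + 2 o$ ($s{\left(o \right)} = -7 + \left(o + o\right) = -7 + 2 o$)
$s{\left(-136 \right)} + 11625 = \left(-7 + 2 \left(-136\right)\right) + 11625 = \left(-7 - 272\right) + 11625 = -279 + 11625 = 11346$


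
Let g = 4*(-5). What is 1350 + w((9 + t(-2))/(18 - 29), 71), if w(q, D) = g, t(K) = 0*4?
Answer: 1330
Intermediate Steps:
t(K) = 0
g = -20
w(q, D) = -20
1350 + w((9 + t(-2))/(18 - 29), 71) = 1350 - 20 = 1330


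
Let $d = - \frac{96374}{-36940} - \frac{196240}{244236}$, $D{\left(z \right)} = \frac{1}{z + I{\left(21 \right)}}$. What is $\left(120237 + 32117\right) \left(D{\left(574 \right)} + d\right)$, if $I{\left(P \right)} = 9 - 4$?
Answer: $\frac{9987960144585061}{36276271315} \approx 2.7533 \cdot 10^{5}$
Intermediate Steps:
$I{\left(P \right)} = 5$
$D{\left(z \right)} = \frac{1}{5 + z}$ ($D{\left(z \right)} = \frac{1}{z + 5} = \frac{1}{5 + z}$)
$d = \frac{2036111833}{1127759730}$ ($d = \left(-96374\right) \left(- \frac{1}{36940}\right) - \frac{49060}{61059} = \frac{48187}{18470} - \frac{49060}{61059} = \frac{2036111833}{1127759730} \approx 1.8054$)
$\left(120237 + 32117\right) \left(D{\left(574 \right)} + d\right) = \left(120237 + 32117\right) \left(\frac{1}{5 + 574} + \frac{2036111833}{1127759730}\right) = 152354 \left(\frac{1}{579} + \frac{2036111833}{1127759730}\right) = 152354 \cdot \frac{131115167893}{72552542630} = \frac{9987960144585061}{36276271315}$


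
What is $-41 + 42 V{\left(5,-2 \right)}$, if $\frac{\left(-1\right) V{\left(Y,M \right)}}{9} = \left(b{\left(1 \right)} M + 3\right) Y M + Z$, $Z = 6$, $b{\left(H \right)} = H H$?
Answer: $1471$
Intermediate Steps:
$b{\left(H \right)} = H^{2}$
$V{\left(Y,M \right)} = -54 - 9 M Y \left(3 + M\right)$ ($V{\left(Y,M \right)} = - 9 \left(\left(1^{2} M + 3\right) Y M + 6\right) = - 9 \left(\left(1 M + 3\right) Y M + 6\right) = - 9 \left(\left(M + 3\right) Y M + 6\right) = - 9 \left(\left(3 + M\right) Y M + 6\right) = - 9 \left(Y \left(3 + M\right) M + 6\right) = - 9 \left(M Y \left(3 + M\right) + 6\right) = - 9 \left(6 + M Y \left(3 + M\right)\right) = -54 - 9 M Y \left(3 + M\right)$)
$-41 + 42 V{\left(5,-2 \right)} = -41 + 42 \left(-54 - \left(-54\right) 5 - 45 \left(-2\right)^{2}\right) = -41 + 42 \left(-54 + 270 - 45 \cdot 4\right) = -41 + 42 \left(-54 + 270 - 180\right) = -41 + 42 \cdot 36 = -41 + 1512 = 1471$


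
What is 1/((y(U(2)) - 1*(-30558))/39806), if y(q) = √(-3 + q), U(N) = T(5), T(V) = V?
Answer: 608195874/466895681 - 19903*√2/466895681 ≈ 1.3026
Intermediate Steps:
U(N) = 5
1/((y(U(2)) - 1*(-30558))/39806) = 1/((√(-3 + 5) - 1*(-30558))/39806) = 1/((√2 + 30558)*(1/39806)) = 1/((30558 + √2)*(1/39806)) = 1/(15279/19903 + √2/39806)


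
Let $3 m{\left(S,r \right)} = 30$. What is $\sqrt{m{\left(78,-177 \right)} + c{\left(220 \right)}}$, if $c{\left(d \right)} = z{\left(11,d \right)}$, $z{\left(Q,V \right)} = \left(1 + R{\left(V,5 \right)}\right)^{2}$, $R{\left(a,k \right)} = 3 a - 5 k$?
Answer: $\sqrt{404506} \approx 636.01$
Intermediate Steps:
$m{\left(S,r \right)} = 10$ ($m{\left(S,r \right)} = \frac{1}{3} \cdot 30 = 10$)
$R{\left(a,k \right)} = - 5 k + 3 a$
$z{\left(Q,V \right)} = \left(-24 + 3 V\right)^{2}$ ($z{\left(Q,V \right)} = \left(1 + \left(\left(-5\right) 5 + 3 V\right)\right)^{2} = \left(1 + \left(-25 + 3 V\right)\right)^{2} = \left(-24 + 3 V\right)^{2}$)
$c{\left(d \right)} = 9 \left(-8 + d\right)^{2}$
$\sqrt{m{\left(78,-177 \right)} + c{\left(220 \right)}} = \sqrt{10 + 9 \left(-8 + 220\right)^{2}} = \sqrt{10 + 9 \cdot 212^{2}} = \sqrt{10 + 9 \cdot 44944} = \sqrt{10 + 404496} = \sqrt{404506}$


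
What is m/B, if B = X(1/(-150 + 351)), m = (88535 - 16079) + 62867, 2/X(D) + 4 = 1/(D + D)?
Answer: 26117339/4 ≈ 6.5293e+6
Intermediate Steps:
X(D) = 2/(-4 + 1/(2*D)) (X(D) = 2/(-4 + 1/(D + D)) = 2/(-4 + 1/(2*D)))
m = 135323 (m = 72456 + 62867 = 135323)
B = 4/193 (B = -4/((-150 + 351)*(-1 + 8/(-150 + 351))) = -4/(201*(-1 + 8/201)) = -4*1/201/(-1 + 8*(1/201)) = -4*1/201/(-1 + 8/201) = -4*1/201/(-193/201) = -4*1/201*(-201/193) = 4/193 ≈ 0.020725)
m/B = 135323/(4/193) = 135323*(193/4) = 26117339/4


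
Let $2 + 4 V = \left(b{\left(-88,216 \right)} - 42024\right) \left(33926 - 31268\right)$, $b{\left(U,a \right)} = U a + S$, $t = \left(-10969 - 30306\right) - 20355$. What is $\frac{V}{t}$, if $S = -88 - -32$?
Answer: $\frac{81185953}{123260} \approx 658.66$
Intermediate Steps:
$S = -56$ ($S = -88 + 32 = -56$)
$t = -61630$ ($t = -41275 - 20355 = -61630$)
$b{\left(U,a \right)} = -56 + U a$ ($b{\left(U,a \right)} = U a - 56 = -56 + U a$)
$V = - \frac{81185953}{2}$ ($V = - \frac{1}{2} + \frac{\left(\left(-56 - 19008\right) - 42024\right) \left(33926 - 31268\right)}{4} = - \frac{1}{2} + \frac{\left(\left(-56 - 19008\right) - 42024\right) 2658}{4} = - \frac{1}{2} + \frac{\left(-19064 - 42024\right) 2658}{4} = - \frac{1}{2} + \frac{\left(-61088\right) 2658}{4} = - \frac{1}{2} + \frac{1}{4} \left(-162371904\right) = - \frac{1}{2} - 40592976 = - \frac{81185953}{2} \approx -4.0593 \cdot 10^{7}$)
$\frac{V}{t} = - \frac{81185953}{2 \left(-61630\right)} = \left(- \frac{81185953}{2}\right) \left(- \frac{1}{61630}\right) = \frac{81185953}{123260}$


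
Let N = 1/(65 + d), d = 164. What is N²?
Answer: 1/52441 ≈ 1.9069e-5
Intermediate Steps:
N = 1/229 (N = 1/(65 + 164) = 1/229 ≈ 0.0043668)
N² = (1/229)² = 1/52441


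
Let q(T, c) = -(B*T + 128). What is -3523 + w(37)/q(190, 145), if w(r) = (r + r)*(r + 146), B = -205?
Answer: -68378182/19411 ≈ -3522.7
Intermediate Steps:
w(r) = 2*r*(146 + r) (w(r) = (2*r)*(146 + r) = 2*r*(146 + r))
q(T, c) = -128 + 205*T (q(T, c) = -(-205*T + 128) = -(128 - 205*T) = -128 + 205*T)
-3523 + w(37)/q(190, 145) = -3523 + (2*37*(146 + 37))/(-128 + 205*190) = -3523 + (2*37*183)/(-128 + 38950) = -3523 + 13542/38822 = -3523 + 13542*(1/38822) = -3523 + 6771/19411 = -68378182/19411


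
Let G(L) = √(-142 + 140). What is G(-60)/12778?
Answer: I*√2/12778 ≈ 0.00011068*I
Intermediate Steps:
G(L) = I*√2 (G(L) = √(-2) = I*√2)
G(-60)/12778 = (I*√2)/12778 = (I*√2)*(1/12778) = I*√2/12778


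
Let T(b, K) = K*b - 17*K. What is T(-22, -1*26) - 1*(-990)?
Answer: 2004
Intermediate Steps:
T(b, K) = -17*K + K*b
T(-22, -1*26) - 1*(-990) = (-1*26)*(-17 - 22) - 1*(-990) = -26*(-39) + 990 = 1014 + 990 = 2004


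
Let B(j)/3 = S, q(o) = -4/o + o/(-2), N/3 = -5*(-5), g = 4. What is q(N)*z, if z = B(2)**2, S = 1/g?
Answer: -16899/800 ≈ -21.124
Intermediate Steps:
N = 75 (N = 3*(-5*(-5)) = 3*25 = 75)
q(o) = -4/o - o/2 (q(o) = -4/o + o*(-1/2) = -4/o - o/2)
S = 1/4 ≈ 0.25000
B(j) = 3/4 (B(j) = 3*(1/4) = 3/4)
z = 9/16 (z = (3/4)**2 = 9/16 ≈ 0.56250)
q(N)*z = (-4/75 - 1/2*75)*(9/16) = (-4*1/75 - 75/2)*(9/16) = (-4/75 - 75/2)*(9/16) = -5633/150*9/16 = -16899/800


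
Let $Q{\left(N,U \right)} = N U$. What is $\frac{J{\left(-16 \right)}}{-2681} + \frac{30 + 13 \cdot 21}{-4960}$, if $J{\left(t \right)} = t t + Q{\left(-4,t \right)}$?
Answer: $- \frac{2399543}{13297760} \approx -0.18045$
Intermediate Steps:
$J{\left(t \right)} = t^{2} - 4 t$ ($J{\left(t \right)} = t t - 4 t = t^{2} - 4 t$)
$\frac{J{\left(-16 \right)}}{-2681} + \frac{30 + 13 \cdot 21}{-4960} = \frac{\left(-16\right) \left(-4 - 16\right)}{-2681} + \frac{30 + 13 \cdot 21}{-4960} = \left(-16\right) \left(-20\right) \left(- \frac{1}{2681}\right) + \left(30 + 273\right) \left(- \frac{1}{4960}\right) = 320 \left(- \frac{1}{2681}\right) + 303 \left(- \frac{1}{4960}\right) = - \frac{320}{2681} - \frac{303}{4960} = - \frac{2399543}{13297760}$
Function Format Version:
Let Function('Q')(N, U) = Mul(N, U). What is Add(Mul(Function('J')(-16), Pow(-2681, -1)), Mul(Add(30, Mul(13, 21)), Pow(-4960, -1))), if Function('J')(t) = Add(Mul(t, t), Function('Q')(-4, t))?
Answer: Rational(-2399543, 13297760) ≈ -0.18045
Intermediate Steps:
Function('J')(t) = Add(Pow(t, 2), Mul(-4, t)) (Function('J')(t) = Add(Mul(t, t), Mul(-4, t)) = Add(Pow(t, 2), Mul(-4, t)))
Add(Mul(Function('J')(-16), Pow(-2681, -1)), Mul(Add(30, Mul(13, 21)), Pow(-4960, -1))) = Add(Mul(Mul(-16, Add(-4, -16)), Pow(-2681, -1)), Mul(Add(30, Mul(13, 21)), Pow(-4960, -1))) = Add(Mul(Mul(-16, -20), Rational(-1, 2681)), Mul(Add(30, 273), Rational(-1, 4960))) = Add(Mul(320, Rational(-1, 2681)), Mul(303, Rational(-1, 4960))) = Add(Rational(-320, 2681), Rational(-303, 4960)) = Rational(-2399543, 13297760)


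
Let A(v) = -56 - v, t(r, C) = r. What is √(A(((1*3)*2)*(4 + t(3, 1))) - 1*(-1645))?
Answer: √1547 ≈ 39.332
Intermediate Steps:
√(A(((1*3)*2)*(4 + t(3, 1))) - 1*(-1645)) = √((-56 - (1*3)*2*(4 + 3)) - 1*(-1645)) = √((-56 - 3*2*7) + 1645) = √((-56 - 6*7) + 1645) = √((-56 - 1*42) + 1645) = √((-56 - 42) + 1645) = √(-98 + 1645) = √1547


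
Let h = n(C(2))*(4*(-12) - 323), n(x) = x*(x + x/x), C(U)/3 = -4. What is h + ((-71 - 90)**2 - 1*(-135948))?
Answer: 112897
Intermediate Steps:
C(U) = -12 (C(U) = 3*(-4) = -12)
n(x) = x*(1 + x) (n(x) = x*(x + 1) = x*(1 + x))
h = -48972 (h = (-12*(1 - 12))*(4*(-12) - 323) = (-12*(-11))*(-48 - 323) = 132*(-371) = -48972)
h + ((-71 - 90)**2 - 1*(-135948)) = -48972 + ((-71 - 90)**2 - 1*(-135948)) = -48972 + ((-161)**2 + 135948) = -48972 + (25921 + 135948) = -48972 + 161869 = 112897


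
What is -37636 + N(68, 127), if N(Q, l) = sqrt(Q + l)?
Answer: -37636 + sqrt(195) ≈ -37622.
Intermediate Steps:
-37636 + N(68, 127) = -37636 + sqrt(68 + 127) = -37636 + sqrt(195)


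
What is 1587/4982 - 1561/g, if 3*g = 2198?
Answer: -708660/391087 ≈ -1.8120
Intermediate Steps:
g = 2198/3 (g = (1/3)*2198 = 2198/3 ≈ 732.67)
1587/4982 - 1561/g = 1587/4982 - 1561/2198/3 = 1587*(1/4982) - 1561*3/2198 = 1587/4982 - 669/314 = -708660/391087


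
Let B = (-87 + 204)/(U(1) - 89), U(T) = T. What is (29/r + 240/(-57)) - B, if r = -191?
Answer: -968535/319352 ≈ -3.0328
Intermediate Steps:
B = -117/88 (B = (-87 + 204)/(1 - 89) = 117/(-88) = 117*(-1/88) = -117/88 ≈ -1.3295)
(29/r + 240/(-57)) - B = (29/(-191) + 240/(-57)) - 1*(-117/88) = (29*(-1/191) + 240*(-1/57)) + 117/88 = (-29/191 - 80/19) + 117/88 = -15831/3629 + 117/88 = -968535/319352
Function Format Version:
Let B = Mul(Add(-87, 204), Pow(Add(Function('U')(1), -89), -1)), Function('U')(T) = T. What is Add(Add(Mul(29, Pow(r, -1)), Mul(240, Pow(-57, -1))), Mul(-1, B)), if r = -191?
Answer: Rational(-968535, 319352) ≈ -3.0328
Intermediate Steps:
B = Rational(-117, 88) (B = Mul(Add(-87, 204), Pow(Add(1, -89), -1)) = Mul(117, Pow(-88, -1)) = Mul(117, Rational(-1, 88)) = Rational(-117, 88) ≈ -1.3295)
Add(Add(Mul(29, Pow(r, -1)), Mul(240, Pow(-57, -1))), Mul(-1, B)) = Add(Add(Mul(29, Pow(-191, -1)), Mul(240, Pow(-57, -1))), Mul(-1, Rational(-117, 88))) = Add(Add(Mul(29, Rational(-1, 191)), Mul(240, Rational(-1, 57))), Rational(117, 88)) = Add(Add(Rational(-29, 191), Rational(-80, 19)), Rational(117, 88)) = Add(Rational(-15831, 3629), Rational(117, 88)) = Rational(-968535, 319352)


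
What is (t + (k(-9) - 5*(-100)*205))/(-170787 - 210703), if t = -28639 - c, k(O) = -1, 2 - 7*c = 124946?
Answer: -320982/1335215 ≈ -0.24040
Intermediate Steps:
c = -124944/7 (c = 2/7 - ⅐*124946 = 2/7 - 124946/7 = -124944/7 ≈ -17849.)
t = -75529/7 (t = -28639 - 1*(-124944/7) = -28639 + 124944/7 = -75529/7 ≈ -10790.)
(t + (k(-9) - 5*(-100)*205))/(-170787 - 210703) = (-75529/7 + (-1 - 5*(-100)*205))/(-170787 - 210703) = (-75529/7 + (-1 + 500*205))/(-381490) = (-75529/7 + (-1 + 102500))*(-1/381490) = (-75529/7 + 102499)*(-1/381490) = (641964/7)*(-1/381490) = -320982/1335215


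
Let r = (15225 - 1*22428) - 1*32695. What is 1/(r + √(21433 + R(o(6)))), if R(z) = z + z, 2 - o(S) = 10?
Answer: -39898/1591828987 - 11*√177/1591828987 ≈ -2.5156e-5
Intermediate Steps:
o(S) = -8 (o(S) = 2 - 1*10 = 2 - 10 = -8)
R(z) = 2*z
r = -39898 (r = (15225 - 22428) - 32695 = -7203 - 32695 = -39898)
1/(r + √(21433 + R(o(6)))) = 1/(-39898 + √(21433 + 2*(-8))) = 1/(-39898 + √(21433 - 16)) = 1/(-39898 + √21417) = 1/(-39898 + 11*√177)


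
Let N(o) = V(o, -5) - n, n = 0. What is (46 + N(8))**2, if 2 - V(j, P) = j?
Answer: 1600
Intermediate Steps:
V(j, P) = 2 - j
N(o) = 2 - o (N(o) = (2 - o) - 1*0 = (2 - o) + 0 = 2 - o)
(46 + N(8))**2 = (46 + (2 - 1*8))**2 = (46 + (2 - 8))**2 = (46 - 6)**2 = 40**2 = 1600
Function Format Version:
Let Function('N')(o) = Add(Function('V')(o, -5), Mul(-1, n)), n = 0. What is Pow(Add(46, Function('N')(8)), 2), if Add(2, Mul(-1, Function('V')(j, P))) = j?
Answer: 1600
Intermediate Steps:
Function('V')(j, P) = Add(2, Mul(-1, j))
Function('N')(o) = Add(2, Mul(-1, o)) (Function('N')(o) = Add(Add(2, Mul(-1, o)), Mul(-1, 0)) = Add(Add(2, Mul(-1, o)), 0) = Add(2, Mul(-1, o)))
Pow(Add(46, Function('N')(8)), 2) = Pow(Add(46, Add(2, Mul(-1, 8))), 2) = Pow(Add(46, Add(2, -8)), 2) = Pow(Add(46, -6), 2) = Pow(40, 2) = 1600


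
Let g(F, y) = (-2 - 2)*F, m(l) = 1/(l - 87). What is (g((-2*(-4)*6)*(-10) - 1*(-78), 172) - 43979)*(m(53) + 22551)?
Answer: -32487243943/34 ≈ -9.5551e+8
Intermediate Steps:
m(l) = 1/(-87 + l)
g(F, y) = -4*F
(g((-2*(-4)*6)*(-10) - 1*(-78), 172) - 43979)*(m(53) + 22551) = (-4*((-2*(-4)*6)*(-10) - 1*(-78)) - 43979)*(1/(-87 + 53) + 22551) = (-4*((8*6)*(-10) + 78) - 43979)*(1/(-34) + 22551) = (-4*(48*(-10) + 78) - 43979)*(-1/34 + 22551) = (-4*(-480 + 78) - 43979)*(766733/34) = (-4*(-402) - 43979)*(766733/34) = (1608 - 43979)*(766733/34) = -42371*766733/34 = -32487243943/34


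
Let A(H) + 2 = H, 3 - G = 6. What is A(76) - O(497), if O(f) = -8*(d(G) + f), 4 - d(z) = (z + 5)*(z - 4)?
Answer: 4194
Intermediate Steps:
G = -3 (G = 3 - 1*6 = 3 - 6 = -3)
A(H) = -2 + H
d(z) = 4 - (-4 + z)*(5 + z) (d(z) = 4 - (z + 5)*(z - 4) = 4 - (5 + z)*(-4 + z) = 4 - (-4 + z)*(5 + z))
O(f) = -144 - 8*f (O(f) = -8*((24 - 1*(-3) - 1*(-3)²) + f) = -8*((24 + 3 - 1*9) + f) = -8*((24 + 3 - 9) + f) = -8*(18 + f) = -144 - 8*f)
A(76) - O(497) = (-2 + 76) - (-144 - 8*497) = 74 - (-144 - 3976) = 74 - 1*(-4120) = 74 + 4120 = 4194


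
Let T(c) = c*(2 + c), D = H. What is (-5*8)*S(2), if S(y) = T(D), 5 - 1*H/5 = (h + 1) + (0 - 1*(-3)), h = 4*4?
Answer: -219000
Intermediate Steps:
h = 16
H = -75 (H = 25 - 5*((16 + 1) + (0 - 1*(-3))) = 25 - 5*(17 + (0 + 3)) = 25 - 5*(17 + 3) = 25 - 5*20 = 25 - 100 = -75)
D = -75
S(y) = 5475 (S(y) = -75*(2 - 75) = -75*(-73) = 5475)
(-5*8)*S(2) = -5*8*5475 = -40*5475 = -219000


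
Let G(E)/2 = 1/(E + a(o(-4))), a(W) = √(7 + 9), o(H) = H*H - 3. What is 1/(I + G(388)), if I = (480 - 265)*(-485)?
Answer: -196/20437899 ≈ -9.5900e-6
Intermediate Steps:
I = -104275 (I = 215*(-485) = -104275)
o(H) = -3 + H² (o(H) = H² - 3 = -3 + H²)
a(W) = 4 (a(W) = √16 = 4)
G(E) = 2/(4 + E) (G(E) = 2/(E + 4) = 2/(4 + E))
1/(I + G(388)) = 1/(-104275 + 2/(4 + 388)) = 1/(-104275 + 2/392) = 1/(-104275 + 2*(1/392)) = 1/(-104275 + 1/196) = 1/(-20437899/196) = -196/20437899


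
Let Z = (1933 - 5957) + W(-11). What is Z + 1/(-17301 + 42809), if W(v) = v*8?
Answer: -104888895/25508 ≈ -4112.0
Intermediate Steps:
W(v) = 8*v
Z = -4112 (Z = (1933 - 5957) + 8*(-11) = -4024 - 88 = -4112)
Z + 1/(-17301 + 42809) = -4112 + 1/(-17301 + 42809) = -4112 + 1/25508 = -104888895/25508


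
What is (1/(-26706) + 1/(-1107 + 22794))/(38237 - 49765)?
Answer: -1673/2225568865872 ≈ -7.5172e-10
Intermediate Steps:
(1/(-26706) + 1/(-1107 + 22794))/(38237 - 49765) = (-1/26706 + 1/21687)/(-11528) = (-1/26706 + 1/21687)*(-1/11528) = (1673/193057674)*(-1/11528) = -1673/2225568865872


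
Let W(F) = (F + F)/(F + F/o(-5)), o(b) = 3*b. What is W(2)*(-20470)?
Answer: -307050/7 ≈ -43864.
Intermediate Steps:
W(F) = 15/7 (W(F) = (F + F)/(F + F/((3*(-5)))) = (2*F)/(F + F/(-15)) = (2*F)/(F + F*(-1/15)) = (2*F)/(F - F/15) = (2*F)/((14*F/15)) = (2*F)*(15/(14*F)) = 15/7)
W(2)*(-20470) = (15/7)*(-20470) = -307050/7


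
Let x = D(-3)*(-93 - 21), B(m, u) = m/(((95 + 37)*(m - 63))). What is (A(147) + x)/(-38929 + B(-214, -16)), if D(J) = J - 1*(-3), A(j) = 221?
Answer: -4040322/711699871 ≈ -0.0056770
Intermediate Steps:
D(J) = 3 + J (D(J) = J + 3 = 3 + J)
B(m, u) = m/(-8316 + 132*m) (B(m, u) = m/((132*(-63 + m))) = m/(-8316 + 132*m))
x = 0 (x = (3 - 3)*(-93 - 21) = 0*(-114) = 0)
(A(147) + x)/(-38929 + B(-214, -16)) = (221 + 0)/(-38929 + (1/132)*(-214)/(-63 - 214)) = 221/(-38929 + (1/132)*(-214)/(-277)) = 221/(-38929 + (1/132)*(-214)*(-1/277)) = 221/(-38929 + 107/18282) = 221/(-711699871/18282) = 221*(-18282/711699871) = -4040322/711699871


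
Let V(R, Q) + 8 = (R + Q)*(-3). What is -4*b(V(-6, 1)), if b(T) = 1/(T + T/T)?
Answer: -1/2 ≈ -0.50000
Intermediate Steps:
V(R, Q) = -8 - 3*Q - 3*R (V(R, Q) = -8 + (R + Q)*(-3) = -8 + (Q + R)*(-3) = -8 + (-3*Q - 3*R) = -8 - 3*Q - 3*R)
b(T) = 1/(1 + T) (b(T) = 1/(T + 1) = 1/(1 + T))
-4*b(V(-6, 1)) = -4/(1 + (-8 - 3*1 - 3*(-6))) = -4/(1 + (-8 - 3 + 18)) = -4/(1 + 7) = -4/8 = -4*1/8 = -1/2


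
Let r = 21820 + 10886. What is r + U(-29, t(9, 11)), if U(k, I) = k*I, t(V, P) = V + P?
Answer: 32126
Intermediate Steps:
t(V, P) = P + V
r = 32706
U(k, I) = I*k
r + U(-29, t(9, 11)) = 32706 + (11 + 9)*(-29) = 32706 + 20*(-29) = 32706 - 580 = 32126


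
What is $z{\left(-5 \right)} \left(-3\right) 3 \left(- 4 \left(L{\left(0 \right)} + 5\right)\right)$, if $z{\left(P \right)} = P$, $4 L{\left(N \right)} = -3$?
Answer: $-765$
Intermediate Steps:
$L{\left(N \right)} = - \frac{3}{4}$ ($L{\left(N \right)} = \frac{1}{4} \left(-3\right) = - \frac{3}{4}$)
$z{\left(-5 \right)} \left(-3\right) 3 \left(- 4 \left(L{\left(0 \right)} + 5\right)\right) = - 5 \left(-3\right) 3 \left(- 4 \left(- \frac{3}{4} + 5\right)\right) = - 5 \left(- 9 \left(\left(-4\right) \frac{17}{4}\right)\right) = - 5 \left(\left(-9\right) \left(-17\right)\right) = \left(-5\right) 153 = -765$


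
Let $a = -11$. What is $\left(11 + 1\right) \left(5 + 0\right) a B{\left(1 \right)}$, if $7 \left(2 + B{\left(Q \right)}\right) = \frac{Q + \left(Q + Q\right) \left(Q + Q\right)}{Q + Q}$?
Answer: $\frac{7590}{7} \approx 1084.3$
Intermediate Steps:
$B{\left(Q \right)} = -2 + \frac{Q + 4 Q^{2}}{14 Q}$ ($B{\left(Q \right)} = -2 + \frac{\left(Q + \left(Q + Q\right) \left(Q + Q\right)\right) \frac{1}{Q + Q}}{7} = -2 + \frac{\left(Q + 2 Q 2 Q\right) \frac{1}{2 Q}}{7} = -2 + \frac{\left(Q + 4 Q^{2}\right) \frac{1}{2 Q}}{7} = -2 + \frac{\frac{1}{2} \frac{1}{Q} \left(Q + 4 Q^{2}\right)}{7} = -2 + \frac{Q + 4 Q^{2}}{14 Q}$)
$\left(11 + 1\right) \left(5 + 0\right) a B{\left(1 \right)} = \left(11 + 1\right) \left(5 + 0\right) \left(-11\right) \left(- \frac{27}{14} + \frac{2}{7} \cdot 1\right) = 12 \cdot 5 \left(-11\right) \left(- \frac{27}{14} + \frac{2}{7}\right) = 60 \left(-11\right) \left(- \frac{23}{14}\right) = \left(-660\right) \left(- \frac{23}{14}\right) = \frac{7590}{7}$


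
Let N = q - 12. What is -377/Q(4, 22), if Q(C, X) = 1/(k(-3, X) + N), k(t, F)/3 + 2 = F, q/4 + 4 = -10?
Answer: 3016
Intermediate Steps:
q = -56 (q = -16 + 4*(-10) = -16 - 40 = -56)
k(t, F) = -6 + 3*F
N = -68 (N = -56 - 12 = -68)
Q(C, X) = 1/(-74 + 3*X) (Q(C, X) = 1/((-6 + 3*X) - 68) = 1/(-74 + 3*X))
-377/Q(4, 22) = -377/(1/(-74 + 3*22)) = -377/(1/(-74 + 66)) = -377/(1/(-8)) = -377/(-⅛) = -377*(-8) = 3016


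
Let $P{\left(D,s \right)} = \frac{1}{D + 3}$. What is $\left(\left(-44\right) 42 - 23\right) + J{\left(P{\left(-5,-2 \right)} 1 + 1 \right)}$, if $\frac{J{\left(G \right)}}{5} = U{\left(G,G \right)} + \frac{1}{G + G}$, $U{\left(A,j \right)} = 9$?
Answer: $-1821$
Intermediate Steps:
$P{\left(D,s \right)} = \frac{1}{3 + D}$
$J{\left(G \right)} = 45 + \frac{5}{2 G}$ ($J{\left(G \right)} = 5 \left(9 + \frac{1}{G + G}\right) = 5 \left(9 + \frac{1}{2 G}\right) = 45 + \frac{5}{2 G}$)
$\left(\left(-44\right) 42 - 23\right) + J{\left(P{\left(-5,-2 \right)} 1 + 1 \right)} = \left(\left(-44\right) 42 - 23\right) + \left(45 + \frac{5}{2 \left(\frac{1}{3 - 5} \cdot 1 + 1\right)}\right) = \left(-1848 - 23\right) + \left(45 + \frac{5}{2 \left(\frac{1}{-2} \cdot 1 + 1\right)}\right) = -1871 + \left(45 + \frac{5}{2 \left(\left(- \frac{1}{2}\right) 1 + 1\right)}\right) = -1871 + \left(45 + \frac{5}{2 \left(- \frac{1}{2} + 1\right)}\right) = -1871 + \left(45 + \frac{5 \frac{1}{\frac{1}{2}}}{2}\right) = -1871 + \left(45 + \frac{5}{2} \cdot 2\right) = -1871 + \left(45 + 5\right) = -1871 + 50 = -1821$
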